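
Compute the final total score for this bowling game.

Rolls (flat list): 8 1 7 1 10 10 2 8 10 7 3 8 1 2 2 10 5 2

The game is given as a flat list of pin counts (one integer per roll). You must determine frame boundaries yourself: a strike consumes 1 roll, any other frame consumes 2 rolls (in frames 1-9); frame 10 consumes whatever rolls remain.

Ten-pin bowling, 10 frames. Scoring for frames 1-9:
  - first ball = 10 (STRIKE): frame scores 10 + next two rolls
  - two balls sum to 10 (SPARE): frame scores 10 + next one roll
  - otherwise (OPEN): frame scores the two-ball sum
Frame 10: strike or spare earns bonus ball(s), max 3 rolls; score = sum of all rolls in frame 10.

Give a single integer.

Answer: 147

Derivation:
Frame 1: OPEN (8+1=9). Cumulative: 9
Frame 2: OPEN (7+1=8). Cumulative: 17
Frame 3: STRIKE. 10 + next two rolls (10+2) = 22. Cumulative: 39
Frame 4: STRIKE. 10 + next two rolls (2+8) = 20. Cumulative: 59
Frame 5: SPARE (2+8=10). 10 + next roll (10) = 20. Cumulative: 79
Frame 6: STRIKE. 10 + next two rolls (7+3) = 20. Cumulative: 99
Frame 7: SPARE (7+3=10). 10 + next roll (8) = 18. Cumulative: 117
Frame 8: OPEN (8+1=9). Cumulative: 126
Frame 9: OPEN (2+2=4). Cumulative: 130
Frame 10: STRIKE. Sum of all frame-10 rolls (10+5+2) = 17. Cumulative: 147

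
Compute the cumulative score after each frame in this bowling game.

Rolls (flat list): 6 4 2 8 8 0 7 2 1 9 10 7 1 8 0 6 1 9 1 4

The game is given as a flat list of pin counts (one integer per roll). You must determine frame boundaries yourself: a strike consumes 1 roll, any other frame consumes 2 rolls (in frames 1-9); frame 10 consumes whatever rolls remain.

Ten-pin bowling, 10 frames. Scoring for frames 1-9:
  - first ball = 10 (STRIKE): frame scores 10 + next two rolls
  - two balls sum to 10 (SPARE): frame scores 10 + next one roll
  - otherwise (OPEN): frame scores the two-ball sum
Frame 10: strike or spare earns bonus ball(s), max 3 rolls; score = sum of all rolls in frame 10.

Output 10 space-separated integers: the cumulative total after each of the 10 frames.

Frame 1: SPARE (6+4=10). 10 + next roll (2) = 12. Cumulative: 12
Frame 2: SPARE (2+8=10). 10 + next roll (8) = 18. Cumulative: 30
Frame 3: OPEN (8+0=8). Cumulative: 38
Frame 4: OPEN (7+2=9). Cumulative: 47
Frame 5: SPARE (1+9=10). 10 + next roll (10) = 20. Cumulative: 67
Frame 6: STRIKE. 10 + next two rolls (7+1) = 18. Cumulative: 85
Frame 7: OPEN (7+1=8). Cumulative: 93
Frame 8: OPEN (8+0=8). Cumulative: 101
Frame 9: OPEN (6+1=7). Cumulative: 108
Frame 10: SPARE. Sum of all frame-10 rolls (9+1+4) = 14. Cumulative: 122

Answer: 12 30 38 47 67 85 93 101 108 122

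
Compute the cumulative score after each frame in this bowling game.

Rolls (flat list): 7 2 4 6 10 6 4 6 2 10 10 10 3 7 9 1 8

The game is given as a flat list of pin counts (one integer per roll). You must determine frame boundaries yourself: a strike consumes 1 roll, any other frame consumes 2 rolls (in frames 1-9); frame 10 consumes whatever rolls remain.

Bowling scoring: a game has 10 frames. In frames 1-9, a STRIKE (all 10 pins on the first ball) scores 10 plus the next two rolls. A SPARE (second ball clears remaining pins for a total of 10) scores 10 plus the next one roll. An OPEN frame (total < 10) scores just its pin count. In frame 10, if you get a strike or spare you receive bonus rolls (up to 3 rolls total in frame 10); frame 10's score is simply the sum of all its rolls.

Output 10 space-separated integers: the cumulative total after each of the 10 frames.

Frame 1: OPEN (7+2=9). Cumulative: 9
Frame 2: SPARE (4+6=10). 10 + next roll (10) = 20. Cumulative: 29
Frame 3: STRIKE. 10 + next two rolls (6+4) = 20. Cumulative: 49
Frame 4: SPARE (6+4=10). 10 + next roll (6) = 16. Cumulative: 65
Frame 5: OPEN (6+2=8). Cumulative: 73
Frame 6: STRIKE. 10 + next two rolls (10+10) = 30. Cumulative: 103
Frame 7: STRIKE. 10 + next two rolls (10+3) = 23. Cumulative: 126
Frame 8: STRIKE. 10 + next two rolls (3+7) = 20. Cumulative: 146
Frame 9: SPARE (3+7=10). 10 + next roll (9) = 19. Cumulative: 165
Frame 10: SPARE. Sum of all frame-10 rolls (9+1+8) = 18. Cumulative: 183

Answer: 9 29 49 65 73 103 126 146 165 183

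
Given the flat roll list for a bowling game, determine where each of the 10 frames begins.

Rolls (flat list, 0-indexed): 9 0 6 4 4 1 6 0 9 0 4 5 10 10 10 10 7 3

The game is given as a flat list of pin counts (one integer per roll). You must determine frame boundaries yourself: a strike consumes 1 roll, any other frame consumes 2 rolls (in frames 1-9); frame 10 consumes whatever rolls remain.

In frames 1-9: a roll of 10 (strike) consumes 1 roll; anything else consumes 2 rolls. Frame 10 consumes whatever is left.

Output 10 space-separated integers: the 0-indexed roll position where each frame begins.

Answer: 0 2 4 6 8 10 12 13 14 15

Derivation:
Frame 1 starts at roll index 0: rolls=9,0 (sum=9), consumes 2 rolls
Frame 2 starts at roll index 2: rolls=6,4 (sum=10), consumes 2 rolls
Frame 3 starts at roll index 4: rolls=4,1 (sum=5), consumes 2 rolls
Frame 4 starts at roll index 6: rolls=6,0 (sum=6), consumes 2 rolls
Frame 5 starts at roll index 8: rolls=9,0 (sum=9), consumes 2 rolls
Frame 6 starts at roll index 10: rolls=4,5 (sum=9), consumes 2 rolls
Frame 7 starts at roll index 12: roll=10 (strike), consumes 1 roll
Frame 8 starts at roll index 13: roll=10 (strike), consumes 1 roll
Frame 9 starts at roll index 14: roll=10 (strike), consumes 1 roll
Frame 10 starts at roll index 15: 3 remaining rolls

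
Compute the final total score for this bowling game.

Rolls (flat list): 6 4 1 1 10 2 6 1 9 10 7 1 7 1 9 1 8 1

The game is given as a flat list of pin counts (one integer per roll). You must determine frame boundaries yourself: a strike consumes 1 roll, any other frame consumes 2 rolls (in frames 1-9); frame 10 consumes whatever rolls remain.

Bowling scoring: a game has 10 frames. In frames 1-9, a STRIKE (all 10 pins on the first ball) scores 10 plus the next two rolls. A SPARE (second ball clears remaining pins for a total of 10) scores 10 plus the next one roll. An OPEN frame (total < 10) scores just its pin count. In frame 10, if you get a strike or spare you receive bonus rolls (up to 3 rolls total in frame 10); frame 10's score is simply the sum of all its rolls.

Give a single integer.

Answer: 120

Derivation:
Frame 1: SPARE (6+4=10). 10 + next roll (1) = 11. Cumulative: 11
Frame 2: OPEN (1+1=2). Cumulative: 13
Frame 3: STRIKE. 10 + next two rolls (2+6) = 18. Cumulative: 31
Frame 4: OPEN (2+6=8). Cumulative: 39
Frame 5: SPARE (1+9=10). 10 + next roll (10) = 20. Cumulative: 59
Frame 6: STRIKE. 10 + next two rolls (7+1) = 18. Cumulative: 77
Frame 7: OPEN (7+1=8). Cumulative: 85
Frame 8: OPEN (7+1=8). Cumulative: 93
Frame 9: SPARE (9+1=10). 10 + next roll (8) = 18. Cumulative: 111
Frame 10: OPEN. Sum of all frame-10 rolls (8+1) = 9. Cumulative: 120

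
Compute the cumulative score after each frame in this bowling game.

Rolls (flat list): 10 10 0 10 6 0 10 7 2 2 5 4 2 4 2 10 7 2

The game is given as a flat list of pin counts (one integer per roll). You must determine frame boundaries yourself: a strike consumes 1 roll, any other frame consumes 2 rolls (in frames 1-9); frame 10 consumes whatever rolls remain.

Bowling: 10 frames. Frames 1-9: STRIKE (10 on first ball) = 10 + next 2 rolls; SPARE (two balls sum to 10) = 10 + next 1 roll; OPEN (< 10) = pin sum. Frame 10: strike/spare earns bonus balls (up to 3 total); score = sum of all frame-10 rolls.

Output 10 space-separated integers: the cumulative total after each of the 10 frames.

Frame 1: STRIKE. 10 + next two rolls (10+0) = 20. Cumulative: 20
Frame 2: STRIKE. 10 + next two rolls (0+10) = 20. Cumulative: 40
Frame 3: SPARE (0+10=10). 10 + next roll (6) = 16. Cumulative: 56
Frame 4: OPEN (6+0=6). Cumulative: 62
Frame 5: STRIKE. 10 + next two rolls (7+2) = 19. Cumulative: 81
Frame 6: OPEN (7+2=9). Cumulative: 90
Frame 7: OPEN (2+5=7). Cumulative: 97
Frame 8: OPEN (4+2=6). Cumulative: 103
Frame 9: OPEN (4+2=6). Cumulative: 109
Frame 10: STRIKE. Sum of all frame-10 rolls (10+7+2) = 19. Cumulative: 128

Answer: 20 40 56 62 81 90 97 103 109 128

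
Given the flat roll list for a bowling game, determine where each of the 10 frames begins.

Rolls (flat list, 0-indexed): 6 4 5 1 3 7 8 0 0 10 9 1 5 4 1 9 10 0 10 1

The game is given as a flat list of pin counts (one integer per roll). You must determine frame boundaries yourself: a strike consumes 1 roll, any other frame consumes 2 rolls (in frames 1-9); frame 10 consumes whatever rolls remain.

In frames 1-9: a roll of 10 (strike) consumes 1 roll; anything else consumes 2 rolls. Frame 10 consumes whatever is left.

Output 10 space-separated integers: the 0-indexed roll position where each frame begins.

Frame 1 starts at roll index 0: rolls=6,4 (sum=10), consumes 2 rolls
Frame 2 starts at roll index 2: rolls=5,1 (sum=6), consumes 2 rolls
Frame 3 starts at roll index 4: rolls=3,7 (sum=10), consumes 2 rolls
Frame 4 starts at roll index 6: rolls=8,0 (sum=8), consumes 2 rolls
Frame 5 starts at roll index 8: rolls=0,10 (sum=10), consumes 2 rolls
Frame 6 starts at roll index 10: rolls=9,1 (sum=10), consumes 2 rolls
Frame 7 starts at roll index 12: rolls=5,4 (sum=9), consumes 2 rolls
Frame 8 starts at roll index 14: rolls=1,9 (sum=10), consumes 2 rolls
Frame 9 starts at roll index 16: roll=10 (strike), consumes 1 roll
Frame 10 starts at roll index 17: 3 remaining rolls

Answer: 0 2 4 6 8 10 12 14 16 17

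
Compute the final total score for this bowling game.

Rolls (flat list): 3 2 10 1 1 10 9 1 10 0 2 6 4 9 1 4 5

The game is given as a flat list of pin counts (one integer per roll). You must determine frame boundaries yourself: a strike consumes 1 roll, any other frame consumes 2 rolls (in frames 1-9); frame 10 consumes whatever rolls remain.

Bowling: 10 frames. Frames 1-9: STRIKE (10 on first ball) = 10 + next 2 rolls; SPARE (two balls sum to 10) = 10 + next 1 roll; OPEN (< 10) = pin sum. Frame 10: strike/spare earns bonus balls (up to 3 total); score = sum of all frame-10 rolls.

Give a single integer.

Answer: 115

Derivation:
Frame 1: OPEN (3+2=5). Cumulative: 5
Frame 2: STRIKE. 10 + next two rolls (1+1) = 12. Cumulative: 17
Frame 3: OPEN (1+1=2). Cumulative: 19
Frame 4: STRIKE. 10 + next two rolls (9+1) = 20. Cumulative: 39
Frame 5: SPARE (9+1=10). 10 + next roll (10) = 20. Cumulative: 59
Frame 6: STRIKE. 10 + next two rolls (0+2) = 12. Cumulative: 71
Frame 7: OPEN (0+2=2). Cumulative: 73
Frame 8: SPARE (6+4=10). 10 + next roll (9) = 19. Cumulative: 92
Frame 9: SPARE (9+1=10). 10 + next roll (4) = 14. Cumulative: 106
Frame 10: OPEN. Sum of all frame-10 rolls (4+5) = 9. Cumulative: 115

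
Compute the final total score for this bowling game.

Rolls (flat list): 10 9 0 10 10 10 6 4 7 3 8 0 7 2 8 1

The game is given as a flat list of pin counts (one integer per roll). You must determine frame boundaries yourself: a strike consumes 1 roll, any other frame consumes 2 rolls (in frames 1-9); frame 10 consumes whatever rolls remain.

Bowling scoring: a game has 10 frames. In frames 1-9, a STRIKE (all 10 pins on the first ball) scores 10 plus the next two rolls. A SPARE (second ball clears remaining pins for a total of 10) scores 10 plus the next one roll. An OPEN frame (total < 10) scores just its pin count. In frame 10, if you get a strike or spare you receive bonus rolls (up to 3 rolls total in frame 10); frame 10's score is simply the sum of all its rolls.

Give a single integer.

Answer: 165

Derivation:
Frame 1: STRIKE. 10 + next two rolls (9+0) = 19. Cumulative: 19
Frame 2: OPEN (9+0=9). Cumulative: 28
Frame 3: STRIKE. 10 + next two rolls (10+10) = 30. Cumulative: 58
Frame 4: STRIKE. 10 + next two rolls (10+6) = 26. Cumulative: 84
Frame 5: STRIKE. 10 + next two rolls (6+4) = 20. Cumulative: 104
Frame 6: SPARE (6+4=10). 10 + next roll (7) = 17. Cumulative: 121
Frame 7: SPARE (7+3=10). 10 + next roll (8) = 18. Cumulative: 139
Frame 8: OPEN (8+0=8). Cumulative: 147
Frame 9: OPEN (7+2=9). Cumulative: 156
Frame 10: OPEN. Sum of all frame-10 rolls (8+1) = 9. Cumulative: 165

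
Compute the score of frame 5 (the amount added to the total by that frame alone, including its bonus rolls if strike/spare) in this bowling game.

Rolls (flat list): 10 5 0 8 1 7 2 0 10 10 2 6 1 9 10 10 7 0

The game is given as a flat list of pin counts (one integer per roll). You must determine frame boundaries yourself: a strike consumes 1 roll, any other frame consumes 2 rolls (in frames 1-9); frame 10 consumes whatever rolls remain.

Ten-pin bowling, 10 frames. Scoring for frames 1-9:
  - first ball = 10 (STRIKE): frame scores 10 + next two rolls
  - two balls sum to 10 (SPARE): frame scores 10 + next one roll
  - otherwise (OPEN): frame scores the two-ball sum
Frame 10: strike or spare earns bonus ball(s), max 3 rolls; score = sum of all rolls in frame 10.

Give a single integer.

Frame 1: STRIKE. 10 + next two rolls (5+0) = 15. Cumulative: 15
Frame 2: OPEN (5+0=5). Cumulative: 20
Frame 3: OPEN (8+1=9). Cumulative: 29
Frame 4: OPEN (7+2=9). Cumulative: 38
Frame 5: SPARE (0+10=10). 10 + next roll (10) = 20. Cumulative: 58
Frame 6: STRIKE. 10 + next two rolls (2+6) = 18. Cumulative: 76
Frame 7: OPEN (2+6=8). Cumulative: 84

Answer: 20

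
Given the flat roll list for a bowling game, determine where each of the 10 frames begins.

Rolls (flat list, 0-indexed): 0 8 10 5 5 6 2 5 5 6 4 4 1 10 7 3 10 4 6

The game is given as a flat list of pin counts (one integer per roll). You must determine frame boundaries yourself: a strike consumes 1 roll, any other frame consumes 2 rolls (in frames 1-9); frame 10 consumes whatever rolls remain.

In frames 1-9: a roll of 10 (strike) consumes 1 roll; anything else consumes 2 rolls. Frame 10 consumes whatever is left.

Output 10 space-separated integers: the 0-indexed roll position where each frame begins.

Frame 1 starts at roll index 0: rolls=0,8 (sum=8), consumes 2 rolls
Frame 2 starts at roll index 2: roll=10 (strike), consumes 1 roll
Frame 3 starts at roll index 3: rolls=5,5 (sum=10), consumes 2 rolls
Frame 4 starts at roll index 5: rolls=6,2 (sum=8), consumes 2 rolls
Frame 5 starts at roll index 7: rolls=5,5 (sum=10), consumes 2 rolls
Frame 6 starts at roll index 9: rolls=6,4 (sum=10), consumes 2 rolls
Frame 7 starts at roll index 11: rolls=4,1 (sum=5), consumes 2 rolls
Frame 8 starts at roll index 13: roll=10 (strike), consumes 1 roll
Frame 9 starts at roll index 14: rolls=7,3 (sum=10), consumes 2 rolls
Frame 10 starts at roll index 16: 3 remaining rolls

Answer: 0 2 3 5 7 9 11 13 14 16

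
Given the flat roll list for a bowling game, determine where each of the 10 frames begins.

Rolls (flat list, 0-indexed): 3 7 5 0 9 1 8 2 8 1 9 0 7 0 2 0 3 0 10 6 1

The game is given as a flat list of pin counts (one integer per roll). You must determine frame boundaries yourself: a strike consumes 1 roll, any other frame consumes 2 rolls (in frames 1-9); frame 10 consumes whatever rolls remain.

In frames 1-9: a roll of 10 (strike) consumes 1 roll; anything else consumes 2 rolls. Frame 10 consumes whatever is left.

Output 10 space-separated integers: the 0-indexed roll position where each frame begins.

Frame 1 starts at roll index 0: rolls=3,7 (sum=10), consumes 2 rolls
Frame 2 starts at roll index 2: rolls=5,0 (sum=5), consumes 2 rolls
Frame 3 starts at roll index 4: rolls=9,1 (sum=10), consumes 2 rolls
Frame 4 starts at roll index 6: rolls=8,2 (sum=10), consumes 2 rolls
Frame 5 starts at roll index 8: rolls=8,1 (sum=9), consumes 2 rolls
Frame 6 starts at roll index 10: rolls=9,0 (sum=9), consumes 2 rolls
Frame 7 starts at roll index 12: rolls=7,0 (sum=7), consumes 2 rolls
Frame 8 starts at roll index 14: rolls=2,0 (sum=2), consumes 2 rolls
Frame 9 starts at roll index 16: rolls=3,0 (sum=3), consumes 2 rolls
Frame 10 starts at roll index 18: 3 remaining rolls

Answer: 0 2 4 6 8 10 12 14 16 18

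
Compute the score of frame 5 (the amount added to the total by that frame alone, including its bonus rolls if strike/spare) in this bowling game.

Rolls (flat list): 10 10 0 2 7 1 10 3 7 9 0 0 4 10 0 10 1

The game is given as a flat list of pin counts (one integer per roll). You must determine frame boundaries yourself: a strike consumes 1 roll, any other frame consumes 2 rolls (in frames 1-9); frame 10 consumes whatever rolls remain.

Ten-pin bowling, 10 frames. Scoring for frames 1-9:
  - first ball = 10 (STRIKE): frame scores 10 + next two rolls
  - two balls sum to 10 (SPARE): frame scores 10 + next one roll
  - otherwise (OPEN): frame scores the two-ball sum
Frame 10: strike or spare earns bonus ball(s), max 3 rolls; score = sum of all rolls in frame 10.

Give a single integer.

Frame 1: STRIKE. 10 + next two rolls (10+0) = 20. Cumulative: 20
Frame 2: STRIKE. 10 + next two rolls (0+2) = 12. Cumulative: 32
Frame 3: OPEN (0+2=2). Cumulative: 34
Frame 4: OPEN (7+1=8). Cumulative: 42
Frame 5: STRIKE. 10 + next two rolls (3+7) = 20. Cumulative: 62
Frame 6: SPARE (3+7=10). 10 + next roll (9) = 19. Cumulative: 81
Frame 7: OPEN (9+0=9). Cumulative: 90

Answer: 20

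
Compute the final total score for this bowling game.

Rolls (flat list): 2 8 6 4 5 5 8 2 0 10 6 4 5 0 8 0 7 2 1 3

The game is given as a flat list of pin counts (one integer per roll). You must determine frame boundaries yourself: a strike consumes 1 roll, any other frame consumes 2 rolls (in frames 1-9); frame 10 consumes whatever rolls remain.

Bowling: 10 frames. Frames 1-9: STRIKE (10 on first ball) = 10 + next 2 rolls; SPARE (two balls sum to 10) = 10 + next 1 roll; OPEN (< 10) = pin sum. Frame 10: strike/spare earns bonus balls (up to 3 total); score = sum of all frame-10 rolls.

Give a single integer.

Answer: 116

Derivation:
Frame 1: SPARE (2+8=10). 10 + next roll (6) = 16. Cumulative: 16
Frame 2: SPARE (6+4=10). 10 + next roll (5) = 15. Cumulative: 31
Frame 3: SPARE (5+5=10). 10 + next roll (8) = 18. Cumulative: 49
Frame 4: SPARE (8+2=10). 10 + next roll (0) = 10. Cumulative: 59
Frame 5: SPARE (0+10=10). 10 + next roll (6) = 16. Cumulative: 75
Frame 6: SPARE (6+4=10). 10 + next roll (5) = 15. Cumulative: 90
Frame 7: OPEN (5+0=5). Cumulative: 95
Frame 8: OPEN (8+0=8). Cumulative: 103
Frame 9: OPEN (7+2=9). Cumulative: 112
Frame 10: OPEN. Sum of all frame-10 rolls (1+3) = 4. Cumulative: 116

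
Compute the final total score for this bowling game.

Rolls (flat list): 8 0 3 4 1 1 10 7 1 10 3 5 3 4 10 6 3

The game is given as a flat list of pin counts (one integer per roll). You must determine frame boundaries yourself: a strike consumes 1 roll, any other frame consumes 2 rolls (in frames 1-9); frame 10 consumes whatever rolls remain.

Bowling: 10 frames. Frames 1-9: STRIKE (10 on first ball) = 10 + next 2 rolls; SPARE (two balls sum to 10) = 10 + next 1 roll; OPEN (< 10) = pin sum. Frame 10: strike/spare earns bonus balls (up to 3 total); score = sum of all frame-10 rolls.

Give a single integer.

Frame 1: OPEN (8+0=8). Cumulative: 8
Frame 2: OPEN (3+4=7). Cumulative: 15
Frame 3: OPEN (1+1=2). Cumulative: 17
Frame 4: STRIKE. 10 + next two rolls (7+1) = 18. Cumulative: 35
Frame 5: OPEN (7+1=8). Cumulative: 43
Frame 6: STRIKE. 10 + next two rolls (3+5) = 18. Cumulative: 61
Frame 7: OPEN (3+5=8). Cumulative: 69
Frame 8: OPEN (3+4=7). Cumulative: 76
Frame 9: STRIKE. 10 + next two rolls (6+3) = 19. Cumulative: 95
Frame 10: OPEN. Sum of all frame-10 rolls (6+3) = 9. Cumulative: 104

Answer: 104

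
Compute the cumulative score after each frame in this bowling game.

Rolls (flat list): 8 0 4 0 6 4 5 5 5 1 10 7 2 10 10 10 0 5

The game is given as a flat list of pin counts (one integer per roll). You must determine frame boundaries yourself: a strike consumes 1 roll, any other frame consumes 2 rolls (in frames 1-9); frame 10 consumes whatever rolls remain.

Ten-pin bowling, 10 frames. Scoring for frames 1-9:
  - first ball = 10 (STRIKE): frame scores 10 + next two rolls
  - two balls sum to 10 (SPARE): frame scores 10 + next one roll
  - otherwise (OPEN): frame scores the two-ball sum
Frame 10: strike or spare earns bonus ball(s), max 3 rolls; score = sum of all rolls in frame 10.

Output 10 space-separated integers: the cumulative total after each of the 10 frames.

Frame 1: OPEN (8+0=8). Cumulative: 8
Frame 2: OPEN (4+0=4). Cumulative: 12
Frame 3: SPARE (6+4=10). 10 + next roll (5) = 15. Cumulative: 27
Frame 4: SPARE (5+5=10). 10 + next roll (5) = 15. Cumulative: 42
Frame 5: OPEN (5+1=6). Cumulative: 48
Frame 6: STRIKE. 10 + next two rolls (7+2) = 19. Cumulative: 67
Frame 7: OPEN (7+2=9). Cumulative: 76
Frame 8: STRIKE. 10 + next two rolls (10+10) = 30. Cumulative: 106
Frame 9: STRIKE. 10 + next two rolls (10+0) = 20. Cumulative: 126
Frame 10: STRIKE. Sum of all frame-10 rolls (10+0+5) = 15. Cumulative: 141

Answer: 8 12 27 42 48 67 76 106 126 141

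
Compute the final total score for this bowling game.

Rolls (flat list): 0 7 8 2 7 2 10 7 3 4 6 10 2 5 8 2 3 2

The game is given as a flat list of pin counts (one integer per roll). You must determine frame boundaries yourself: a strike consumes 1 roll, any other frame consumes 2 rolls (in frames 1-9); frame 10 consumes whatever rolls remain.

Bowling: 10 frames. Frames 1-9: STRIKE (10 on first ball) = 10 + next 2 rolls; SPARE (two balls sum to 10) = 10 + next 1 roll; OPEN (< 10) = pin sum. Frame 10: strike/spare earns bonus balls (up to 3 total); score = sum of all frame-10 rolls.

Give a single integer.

Frame 1: OPEN (0+7=7). Cumulative: 7
Frame 2: SPARE (8+2=10). 10 + next roll (7) = 17. Cumulative: 24
Frame 3: OPEN (7+2=9). Cumulative: 33
Frame 4: STRIKE. 10 + next two rolls (7+3) = 20. Cumulative: 53
Frame 5: SPARE (7+3=10). 10 + next roll (4) = 14. Cumulative: 67
Frame 6: SPARE (4+6=10). 10 + next roll (10) = 20. Cumulative: 87
Frame 7: STRIKE. 10 + next two rolls (2+5) = 17. Cumulative: 104
Frame 8: OPEN (2+5=7). Cumulative: 111
Frame 9: SPARE (8+2=10). 10 + next roll (3) = 13. Cumulative: 124
Frame 10: OPEN. Sum of all frame-10 rolls (3+2) = 5. Cumulative: 129

Answer: 129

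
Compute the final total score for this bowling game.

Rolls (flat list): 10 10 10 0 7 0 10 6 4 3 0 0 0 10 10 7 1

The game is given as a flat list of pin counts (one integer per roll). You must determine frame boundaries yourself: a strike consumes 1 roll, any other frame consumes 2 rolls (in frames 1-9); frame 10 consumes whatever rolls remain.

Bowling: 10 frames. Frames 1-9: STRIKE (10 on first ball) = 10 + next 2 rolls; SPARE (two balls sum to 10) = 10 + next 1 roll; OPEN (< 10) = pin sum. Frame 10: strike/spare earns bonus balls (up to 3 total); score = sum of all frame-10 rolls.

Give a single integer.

Frame 1: STRIKE. 10 + next two rolls (10+10) = 30. Cumulative: 30
Frame 2: STRIKE. 10 + next two rolls (10+0) = 20. Cumulative: 50
Frame 3: STRIKE. 10 + next two rolls (0+7) = 17. Cumulative: 67
Frame 4: OPEN (0+7=7). Cumulative: 74
Frame 5: SPARE (0+10=10). 10 + next roll (6) = 16. Cumulative: 90
Frame 6: SPARE (6+4=10). 10 + next roll (3) = 13. Cumulative: 103
Frame 7: OPEN (3+0=3). Cumulative: 106
Frame 8: OPEN (0+0=0). Cumulative: 106
Frame 9: STRIKE. 10 + next two rolls (10+7) = 27. Cumulative: 133
Frame 10: STRIKE. Sum of all frame-10 rolls (10+7+1) = 18. Cumulative: 151

Answer: 151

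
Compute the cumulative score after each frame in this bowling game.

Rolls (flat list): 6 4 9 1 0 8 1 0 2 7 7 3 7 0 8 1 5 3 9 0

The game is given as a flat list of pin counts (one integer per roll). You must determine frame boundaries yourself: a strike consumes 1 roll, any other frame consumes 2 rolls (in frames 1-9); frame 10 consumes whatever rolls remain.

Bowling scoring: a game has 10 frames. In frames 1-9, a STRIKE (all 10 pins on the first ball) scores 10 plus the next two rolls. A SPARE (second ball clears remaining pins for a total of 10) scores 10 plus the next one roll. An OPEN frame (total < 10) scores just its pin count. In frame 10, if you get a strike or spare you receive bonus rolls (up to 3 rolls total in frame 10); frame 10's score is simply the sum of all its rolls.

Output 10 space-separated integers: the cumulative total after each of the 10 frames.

Answer: 19 29 37 38 47 64 71 80 88 97

Derivation:
Frame 1: SPARE (6+4=10). 10 + next roll (9) = 19. Cumulative: 19
Frame 2: SPARE (9+1=10). 10 + next roll (0) = 10. Cumulative: 29
Frame 3: OPEN (0+8=8). Cumulative: 37
Frame 4: OPEN (1+0=1). Cumulative: 38
Frame 5: OPEN (2+7=9). Cumulative: 47
Frame 6: SPARE (7+3=10). 10 + next roll (7) = 17. Cumulative: 64
Frame 7: OPEN (7+0=7). Cumulative: 71
Frame 8: OPEN (8+1=9). Cumulative: 80
Frame 9: OPEN (5+3=8). Cumulative: 88
Frame 10: OPEN. Sum of all frame-10 rolls (9+0) = 9. Cumulative: 97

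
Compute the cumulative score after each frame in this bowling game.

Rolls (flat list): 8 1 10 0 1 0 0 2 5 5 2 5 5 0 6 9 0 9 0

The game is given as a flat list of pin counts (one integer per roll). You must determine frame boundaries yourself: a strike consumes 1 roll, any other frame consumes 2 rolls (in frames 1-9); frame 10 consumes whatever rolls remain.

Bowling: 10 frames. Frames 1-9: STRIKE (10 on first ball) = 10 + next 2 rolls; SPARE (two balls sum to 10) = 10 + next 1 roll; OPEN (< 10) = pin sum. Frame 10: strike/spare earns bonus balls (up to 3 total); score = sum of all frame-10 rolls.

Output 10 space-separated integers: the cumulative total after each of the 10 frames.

Frame 1: OPEN (8+1=9). Cumulative: 9
Frame 2: STRIKE. 10 + next two rolls (0+1) = 11. Cumulative: 20
Frame 3: OPEN (0+1=1). Cumulative: 21
Frame 4: OPEN (0+0=0). Cumulative: 21
Frame 5: OPEN (2+5=7). Cumulative: 28
Frame 6: OPEN (5+2=7). Cumulative: 35
Frame 7: SPARE (5+5=10). 10 + next roll (0) = 10. Cumulative: 45
Frame 8: OPEN (0+6=6). Cumulative: 51
Frame 9: OPEN (9+0=9). Cumulative: 60
Frame 10: OPEN. Sum of all frame-10 rolls (9+0) = 9. Cumulative: 69

Answer: 9 20 21 21 28 35 45 51 60 69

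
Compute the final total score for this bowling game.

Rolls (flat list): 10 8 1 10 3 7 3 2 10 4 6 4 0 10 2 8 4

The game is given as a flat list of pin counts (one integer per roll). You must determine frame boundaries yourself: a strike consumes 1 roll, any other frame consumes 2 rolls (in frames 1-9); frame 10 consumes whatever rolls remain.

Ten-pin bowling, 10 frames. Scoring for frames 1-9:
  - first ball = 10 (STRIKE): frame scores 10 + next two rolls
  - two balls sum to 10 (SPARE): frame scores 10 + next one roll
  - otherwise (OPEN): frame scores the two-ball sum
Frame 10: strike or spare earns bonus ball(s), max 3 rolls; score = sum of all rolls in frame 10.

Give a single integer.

Answer: 138

Derivation:
Frame 1: STRIKE. 10 + next two rolls (8+1) = 19. Cumulative: 19
Frame 2: OPEN (8+1=9). Cumulative: 28
Frame 3: STRIKE. 10 + next two rolls (3+7) = 20. Cumulative: 48
Frame 4: SPARE (3+7=10). 10 + next roll (3) = 13. Cumulative: 61
Frame 5: OPEN (3+2=5). Cumulative: 66
Frame 6: STRIKE. 10 + next two rolls (4+6) = 20. Cumulative: 86
Frame 7: SPARE (4+6=10). 10 + next roll (4) = 14. Cumulative: 100
Frame 8: OPEN (4+0=4). Cumulative: 104
Frame 9: STRIKE. 10 + next two rolls (2+8) = 20. Cumulative: 124
Frame 10: SPARE. Sum of all frame-10 rolls (2+8+4) = 14. Cumulative: 138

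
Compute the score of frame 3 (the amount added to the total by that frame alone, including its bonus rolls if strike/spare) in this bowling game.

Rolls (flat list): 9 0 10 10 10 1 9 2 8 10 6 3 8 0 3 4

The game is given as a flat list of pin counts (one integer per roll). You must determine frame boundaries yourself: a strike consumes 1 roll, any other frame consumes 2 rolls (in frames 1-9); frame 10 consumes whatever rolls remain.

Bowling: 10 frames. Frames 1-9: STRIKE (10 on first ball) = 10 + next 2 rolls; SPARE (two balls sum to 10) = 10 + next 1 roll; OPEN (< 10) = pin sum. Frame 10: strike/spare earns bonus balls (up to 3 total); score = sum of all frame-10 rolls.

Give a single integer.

Answer: 21

Derivation:
Frame 1: OPEN (9+0=9). Cumulative: 9
Frame 2: STRIKE. 10 + next two rolls (10+10) = 30. Cumulative: 39
Frame 3: STRIKE. 10 + next two rolls (10+1) = 21. Cumulative: 60
Frame 4: STRIKE. 10 + next two rolls (1+9) = 20. Cumulative: 80
Frame 5: SPARE (1+9=10). 10 + next roll (2) = 12. Cumulative: 92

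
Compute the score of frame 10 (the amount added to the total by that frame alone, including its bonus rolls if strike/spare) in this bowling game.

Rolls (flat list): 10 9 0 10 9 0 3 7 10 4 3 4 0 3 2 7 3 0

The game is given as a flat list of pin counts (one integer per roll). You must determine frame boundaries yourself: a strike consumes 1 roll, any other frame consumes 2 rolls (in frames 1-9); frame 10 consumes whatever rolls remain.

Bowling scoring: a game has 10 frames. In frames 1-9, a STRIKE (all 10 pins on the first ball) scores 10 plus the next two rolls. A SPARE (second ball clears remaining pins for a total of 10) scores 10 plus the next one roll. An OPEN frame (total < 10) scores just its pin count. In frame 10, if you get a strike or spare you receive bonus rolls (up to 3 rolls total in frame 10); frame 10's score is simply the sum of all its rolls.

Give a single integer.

Answer: 10

Derivation:
Frame 1: STRIKE. 10 + next two rolls (9+0) = 19. Cumulative: 19
Frame 2: OPEN (9+0=9). Cumulative: 28
Frame 3: STRIKE. 10 + next two rolls (9+0) = 19. Cumulative: 47
Frame 4: OPEN (9+0=9). Cumulative: 56
Frame 5: SPARE (3+7=10). 10 + next roll (10) = 20. Cumulative: 76
Frame 6: STRIKE. 10 + next two rolls (4+3) = 17. Cumulative: 93
Frame 7: OPEN (4+3=7). Cumulative: 100
Frame 8: OPEN (4+0=4). Cumulative: 104
Frame 9: OPEN (3+2=5). Cumulative: 109
Frame 10: SPARE. Sum of all frame-10 rolls (7+3+0) = 10. Cumulative: 119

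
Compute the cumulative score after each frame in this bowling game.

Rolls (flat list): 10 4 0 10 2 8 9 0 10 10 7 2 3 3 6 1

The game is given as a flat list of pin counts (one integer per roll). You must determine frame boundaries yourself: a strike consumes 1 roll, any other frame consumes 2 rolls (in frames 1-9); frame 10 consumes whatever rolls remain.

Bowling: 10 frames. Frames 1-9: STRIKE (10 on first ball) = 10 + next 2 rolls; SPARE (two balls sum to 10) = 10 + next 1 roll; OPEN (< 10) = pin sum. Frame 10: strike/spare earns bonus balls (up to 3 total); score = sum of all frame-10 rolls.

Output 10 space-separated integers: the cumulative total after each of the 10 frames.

Answer: 14 18 38 57 66 93 112 121 127 134

Derivation:
Frame 1: STRIKE. 10 + next two rolls (4+0) = 14. Cumulative: 14
Frame 2: OPEN (4+0=4). Cumulative: 18
Frame 3: STRIKE. 10 + next two rolls (2+8) = 20. Cumulative: 38
Frame 4: SPARE (2+8=10). 10 + next roll (9) = 19. Cumulative: 57
Frame 5: OPEN (9+0=9). Cumulative: 66
Frame 6: STRIKE. 10 + next two rolls (10+7) = 27. Cumulative: 93
Frame 7: STRIKE. 10 + next two rolls (7+2) = 19. Cumulative: 112
Frame 8: OPEN (7+2=9). Cumulative: 121
Frame 9: OPEN (3+3=6). Cumulative: 127
Frame 10: OPEN. Sum of all frame-10 rolls (6+1) = 7. Cumulative: 134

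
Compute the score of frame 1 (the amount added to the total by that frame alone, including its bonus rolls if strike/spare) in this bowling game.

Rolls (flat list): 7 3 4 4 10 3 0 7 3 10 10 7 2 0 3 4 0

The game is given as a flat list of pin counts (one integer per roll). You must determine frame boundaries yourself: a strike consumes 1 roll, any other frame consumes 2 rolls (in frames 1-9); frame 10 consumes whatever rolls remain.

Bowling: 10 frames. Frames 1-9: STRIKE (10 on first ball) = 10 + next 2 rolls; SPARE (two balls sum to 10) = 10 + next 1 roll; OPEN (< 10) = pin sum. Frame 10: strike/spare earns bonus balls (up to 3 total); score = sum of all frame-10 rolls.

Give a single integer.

Answer: 14

Derivation:
Frame 1: SPARE (7+3=10). 10 + next roll (4) = 14. Cumulative: 14
Frame 2: OPEN (4+4=8). Cumulative: 22
Frame 3: STRIKE. 10 + next two rolls (3+0) = 13. Cumulative: 35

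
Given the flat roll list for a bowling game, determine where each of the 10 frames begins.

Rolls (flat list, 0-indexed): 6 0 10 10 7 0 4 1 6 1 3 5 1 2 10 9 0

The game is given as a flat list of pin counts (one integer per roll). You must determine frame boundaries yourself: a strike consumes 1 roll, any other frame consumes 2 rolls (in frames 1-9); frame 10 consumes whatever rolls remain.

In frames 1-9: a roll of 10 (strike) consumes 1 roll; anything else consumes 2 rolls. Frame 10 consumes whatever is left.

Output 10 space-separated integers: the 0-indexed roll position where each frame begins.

Frame 1 starts at roll index 0: rolls=6,0 (sum=6), consumes 2 rolls
Frame 2 starts at roll index 2: roll=10 (strike), consumes 1 roll
Frame 3 starts at roll index 3: roll=10 (strike), consumes 1 roll
Frame 4 starts at roll index 4: rolls=7,0 (sum=7), consumes 2 rolls
Frame 5 starts at roll index 6: rolls=4,1 (sum=5), consumes 2 rolls
Frame 6 starts at roll index 8: rolls=6,1 (sum=7), consumes 2 rolls
Frame 7 starts at roll index 10: rolls=3,5 (sum=8), consumes 2 rolls
Frame 8 starts at roll index 12: rolls=1,2 (sum=3), consumes 2 rolls
Frame 9 starts at roll index 14: roll=10 (strike), consumes 1 roll
Frame 10 starts at roll index 15: 2 remaining rolls

Answer: 0 2 3 4 6 8 10 12 14 15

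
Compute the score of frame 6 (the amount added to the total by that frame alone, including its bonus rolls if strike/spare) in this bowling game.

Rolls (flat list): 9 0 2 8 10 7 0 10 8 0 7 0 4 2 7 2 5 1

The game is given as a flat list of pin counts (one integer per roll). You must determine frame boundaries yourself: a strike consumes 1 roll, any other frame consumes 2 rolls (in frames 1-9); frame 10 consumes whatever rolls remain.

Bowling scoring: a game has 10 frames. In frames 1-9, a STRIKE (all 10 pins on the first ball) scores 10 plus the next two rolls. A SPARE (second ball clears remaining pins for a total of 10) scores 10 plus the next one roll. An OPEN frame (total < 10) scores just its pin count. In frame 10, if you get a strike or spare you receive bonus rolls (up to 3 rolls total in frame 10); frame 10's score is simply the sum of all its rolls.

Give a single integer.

Frame 1: OPEN (9+0=9). Cumulative: 9
Frame 2: SPARE (2+8=10). 10 + next roll (10) = 20. Cumulative: 29
Frame 3: STRIKE. 10 + next two rolls (7+0) = 17. Cumulative: 46
Frame 4: OPEN (7+0=7). Cumulative: 53
Frame 5: STRIKE. 10 + next two rolls (8+0) = 18. Cumulative: 71
Frame 6: OPEN (8+0=8). Cumulative: 79
Frame 7: OPEN (7+0=7). Cumulative: 86
Frame 8: OPEN (4+2=6). Cumulative: 92

Answer: 8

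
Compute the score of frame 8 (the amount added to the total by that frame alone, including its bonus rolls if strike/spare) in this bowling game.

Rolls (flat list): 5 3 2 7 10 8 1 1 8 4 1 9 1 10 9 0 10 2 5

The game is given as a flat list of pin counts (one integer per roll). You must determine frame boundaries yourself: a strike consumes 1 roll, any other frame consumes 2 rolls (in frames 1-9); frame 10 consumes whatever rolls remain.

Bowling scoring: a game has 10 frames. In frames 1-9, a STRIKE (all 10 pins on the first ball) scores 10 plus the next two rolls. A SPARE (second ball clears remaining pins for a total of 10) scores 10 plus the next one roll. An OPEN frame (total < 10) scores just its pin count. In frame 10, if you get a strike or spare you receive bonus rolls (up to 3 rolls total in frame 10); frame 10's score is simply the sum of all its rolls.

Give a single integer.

Frame 1: OPEN (5+3=8). Cumulative: 8
Frame 2: OPEN (2+7=9). Cumulative: 17
Frame 3: STRIKE. 10 + next two rolls (8+1) = 19. Cumulative: 36
Frame 4: OPEN (8+1=9). Cumulative: 45
Frame 5: OPEN (1+8=9). Cumulative: 54
Frame 6: OPEN (4+1=5). Cumulative: 59
Frame 7: SPARE (9+1=10). 10 + next roll (10) = 20. Cumulative: 79
Frame 8: STRIKE. 10 + next two rolls (9+0) = 19. Cumulative: 98
Frame 9: OPEN (9+0=9). Cumulative: 107
Frame 10: STRIKE. Sum of all frame-10 rolls (10+2+5) = 17. Cumulative: 124

Answer: 19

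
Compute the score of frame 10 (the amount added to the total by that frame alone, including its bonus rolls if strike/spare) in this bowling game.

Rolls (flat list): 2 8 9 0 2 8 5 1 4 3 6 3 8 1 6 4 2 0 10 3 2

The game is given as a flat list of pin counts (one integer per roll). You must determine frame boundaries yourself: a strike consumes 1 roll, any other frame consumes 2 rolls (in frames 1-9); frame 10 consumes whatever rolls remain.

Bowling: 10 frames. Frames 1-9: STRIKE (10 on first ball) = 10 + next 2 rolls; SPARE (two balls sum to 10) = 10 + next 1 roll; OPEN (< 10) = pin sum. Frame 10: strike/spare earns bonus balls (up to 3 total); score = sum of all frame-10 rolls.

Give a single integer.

Frame 1: SPARE (2+8=10). 10 + next roll (9) = 19. Cumulative: 19
Frame 2: OPEN (9+0=9). Cumulative: 28
Frame 3: SPARE (2+8=10). 10 + next roll (5) = 15. Cumulative: 43
Frame 4: OPEN (5+1=6). Cumulative: 49
Frame 5: OPEN (4+3=7). Cumulative: 56
Frame 6: OPEN (6+3=9). Cumulative: 65
Frame 7: OPEN (8+1=9). Cumulative: 74
Frame 8: SPARE (6+4=10). 10 + next roll (2) = 12. Cumulative: 86
Frame 9: OPEN (2+0=2). Cumulative: 88
Frame 10: STRIKE. Sum of all frame-10 rolls (10+3+2) = 15. Cumulative: 103

Answer: 15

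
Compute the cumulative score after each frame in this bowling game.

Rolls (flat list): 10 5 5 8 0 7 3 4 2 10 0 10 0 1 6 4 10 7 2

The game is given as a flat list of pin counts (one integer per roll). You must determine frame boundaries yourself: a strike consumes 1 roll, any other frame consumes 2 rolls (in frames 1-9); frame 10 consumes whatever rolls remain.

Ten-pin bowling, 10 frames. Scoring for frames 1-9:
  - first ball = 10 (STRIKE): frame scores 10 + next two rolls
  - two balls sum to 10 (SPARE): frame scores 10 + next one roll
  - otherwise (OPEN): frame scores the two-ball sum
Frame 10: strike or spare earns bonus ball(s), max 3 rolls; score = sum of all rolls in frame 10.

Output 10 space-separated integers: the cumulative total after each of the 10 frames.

Frame 1: STRIKE. 10 + next two rolls (5+5) = 20. Cumulative: 20
Frame 2: SPARE (5+5=10). 10 + next roll (8) = 18. Cumulative: 38
Frame 3: OPEN (8+0=8). Cumulative: 46
Frame 4: SPARE (7+3=10). 10 + next roll (4) = 14. Cumulative: 60
Frame 5: OPEN (4+2=6). Cumulative: 66
Frame 6: STRIKE. 10 + next two rolls (0+10) = 20. Cumulative: 86
Frame 7: SPARE (0+10=10). 10 + next roll (0) = 10. Cumulative: 96
Frame 8: OPEN (0+1=1). Cumulative: 97
Frame 9: SPARE (6+4=10). 10 + next roll (10) = 20. Cumulative: 117
Frame 10: STRIKE. Sum of all frame-10 rolls (10+7+2) = 19. Cumulative: 136

Answer: 20 38 46 60 66 86 96 97 117 136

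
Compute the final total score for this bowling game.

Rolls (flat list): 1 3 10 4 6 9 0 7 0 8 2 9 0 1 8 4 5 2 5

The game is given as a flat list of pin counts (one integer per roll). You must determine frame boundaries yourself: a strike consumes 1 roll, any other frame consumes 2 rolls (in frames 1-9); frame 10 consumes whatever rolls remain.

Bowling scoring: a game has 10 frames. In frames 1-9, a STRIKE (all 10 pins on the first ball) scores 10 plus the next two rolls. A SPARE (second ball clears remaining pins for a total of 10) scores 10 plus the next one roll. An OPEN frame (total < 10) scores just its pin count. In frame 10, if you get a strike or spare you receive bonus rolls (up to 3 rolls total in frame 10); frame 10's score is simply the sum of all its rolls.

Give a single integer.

Frame 1: OPEN (1+3=4). Cumulative: 4
Frame 2: STRIKE. 10 + next two rolls (4+6) = 20. Cumulative: 24
Frame 3: SPARE (4+6=10). 10 + next roll (9) = 19. Cumulative: 43
Frame 4: OPEN (9+0=9). Cumulative: 52
Frame 5: OPEN (7+0=7). Cumulative: 59
Frame 6: SPARE (8+2=10). 10 + next roll (9) = 19. Cumulative: 78
Frame 7: OPEN (9+0=9). Cumulative: 87
Frame 8: OPEN (1+8=9). Cumulative: 96
Frame 9: OPEN (4+5=9). Cumulative: 105
Frame 10: OPEN. Sum of all frame-10 rolls (2+5) = 7. Cumulative: 112

Answer: 112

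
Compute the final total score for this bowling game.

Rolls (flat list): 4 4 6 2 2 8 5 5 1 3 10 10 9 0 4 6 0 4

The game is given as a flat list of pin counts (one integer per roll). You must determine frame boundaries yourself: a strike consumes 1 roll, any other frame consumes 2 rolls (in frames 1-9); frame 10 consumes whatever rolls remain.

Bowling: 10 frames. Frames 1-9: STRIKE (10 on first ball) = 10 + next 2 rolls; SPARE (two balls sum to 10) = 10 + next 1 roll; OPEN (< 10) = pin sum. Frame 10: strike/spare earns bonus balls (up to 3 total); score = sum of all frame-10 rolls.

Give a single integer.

Answer: 117

Derivation:
Frame 1: OPEN (4+4=8). Cumulative: 8
Frame 2: OPEN (6+2=8). Cumulative: 16
Frame 3: SPARE (2+8=10). 10 + next roll (5) = 15. Cumulative: 31
Frame 4: SPARE (5+5=10). 10 + next roll (1) = 11. Cumulative: 42
Frame 5: OPEN (1+3=4). Cumulative: 46
Frame 6: STRIKE. 10 + next two rolls (10+9) = 29. Cumulative: 75
Frame 7: STRIKE. 10 + next two rolls (9+0) = 19. Cumulative: 94
Frame 8: OPEN (9+0=9). Cumulative: 103
Frame 9: SPARE (4+6=10). 10 + next roll (0) = 10. Cumulative: 113
Frame 10: OPEN. Sum of all frame-10 rolls (0+4) = 4. Cumulative: 117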